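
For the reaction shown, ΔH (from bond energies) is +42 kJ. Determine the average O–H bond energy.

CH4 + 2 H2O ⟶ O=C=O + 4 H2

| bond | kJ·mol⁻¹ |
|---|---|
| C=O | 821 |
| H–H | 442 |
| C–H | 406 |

D(O–H) ≈ 457 kJ/mol

Let D be the O–H bond energy.
Σ(broken) = 4×406 + 4×D = 1624 + 4D
Σ(formed) = 2×821 + 4×442 = 3410
ΔH = Σ(broken) − Σ(formed) = (1624 + 4D) − (3410) = −1786 + 4D
Setting this equal to +42 kJ gives 4D = 1828, so D = 457 kJ/mol.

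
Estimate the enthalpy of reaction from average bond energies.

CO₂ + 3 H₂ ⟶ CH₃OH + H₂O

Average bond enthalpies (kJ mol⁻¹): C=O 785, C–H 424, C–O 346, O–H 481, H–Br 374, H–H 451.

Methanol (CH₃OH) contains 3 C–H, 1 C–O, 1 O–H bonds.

ΔH ≈ −138 kJ

Bonds broken (reactants):
  C=O: 2 × 785 = 1570
  H–H: 3 × 451 = 1353
  Σ(broken) = 2923 kJ
Bonds formed (products):
  C–H: 3 × 424 = 1272
  C–O: 1 × 346 = 346
  O–H: 3 × 481 = 1443
  Σ(formed) = 3061 kJ
ΔH = Σ(broken) − Σ(formed) = 2923 − 3061 = −138 kJ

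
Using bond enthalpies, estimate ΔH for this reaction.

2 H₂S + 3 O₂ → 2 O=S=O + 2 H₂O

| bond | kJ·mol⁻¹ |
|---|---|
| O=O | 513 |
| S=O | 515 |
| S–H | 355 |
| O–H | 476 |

Bonds broken (reactants):
  O=O: 3 × 513 = 1539
  S–H: 4 × 355 = 1420
  Σ(broken) = 2959 kJ
Bonds formed (products):
  O–H: 4 × 476 = 1904
  S=O: 4 × 515 = 2060
  Σ(formed) = 3964 kJ
ΔH = Σ(broken) − Σ(formed) = 2959 − 3964 = −1005 kJ

ΔH ≈ −1005 kJ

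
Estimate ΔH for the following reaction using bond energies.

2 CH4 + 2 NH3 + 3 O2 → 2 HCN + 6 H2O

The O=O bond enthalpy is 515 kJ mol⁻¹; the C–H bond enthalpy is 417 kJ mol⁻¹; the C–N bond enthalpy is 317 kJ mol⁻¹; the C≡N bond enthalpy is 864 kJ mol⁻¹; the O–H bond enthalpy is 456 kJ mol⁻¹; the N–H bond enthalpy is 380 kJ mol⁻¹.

ΔH ≈ −873 kJ

Bonds broken (reactants):
  C–H: 8 × 417 = 3336
  N–H: 6 × 380 = 2280
  O=O: 3 × 515 = 1545
  Σ(broken) = 7161 kJ
Bonds formed (products):
  C≡N: 2 × 864 = 1728
  C–H: 2 × 417 = 834
  O–H: 12 × 456 = 5472
  Σ(formed) = 8034 kJ
ΔH = Σ(broken) − Σ(formed) = 7161 − 8034 = −873 kJ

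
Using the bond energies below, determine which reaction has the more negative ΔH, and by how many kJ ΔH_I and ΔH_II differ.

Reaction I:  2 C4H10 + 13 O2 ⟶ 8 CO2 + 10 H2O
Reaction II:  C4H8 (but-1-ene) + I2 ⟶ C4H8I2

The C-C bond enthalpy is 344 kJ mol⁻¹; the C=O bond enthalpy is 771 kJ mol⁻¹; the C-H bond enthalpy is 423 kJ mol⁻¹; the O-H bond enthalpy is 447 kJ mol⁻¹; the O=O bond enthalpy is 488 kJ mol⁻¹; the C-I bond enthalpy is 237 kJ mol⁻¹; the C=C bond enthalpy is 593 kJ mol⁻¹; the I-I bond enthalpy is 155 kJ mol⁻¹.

Reaction I, by 4338 kJ

Reaction I:
  Bonds broken (reactants):
    C-C: 6 × 344 = 2064
    C-H: 20 × 423 = 8460
    O=O: 13 × 488 = 6344
    Σ(broken) = 16868 kJ
  Bonds formed (products):
    C=O: 16 × 771 = 12336
    O-H: 20 × 447 = 8940
    Σ(formed) = 21276 kJ
  ΔH_I = 16868 − 21276 = −4408 kJ
Reaction II:
  Bonds broken (reactants):
    C-C: 2 × 344 = 688
    C-H: 8 × 423 = 3384
    C=C: 1 × 593 = 593
    I-I: 1 × 155 = 155
    Σ(broken) = 4820 kJ
  Bonds formed (products):
    C-C: 3 × 344 = 1032
    C-H: 8 × 423 = 3384
    C-I: 2 × 237 = 474
    Σ(formed) = 4890 kJ
  ΔH_II = 4820 − 4890 = −70 kJ
ΔH_I − ΔH_II = −4338 kJ, so reaction I has the more negative ΔH; |ΔH_I − ΔH_II| = 4338 kJ.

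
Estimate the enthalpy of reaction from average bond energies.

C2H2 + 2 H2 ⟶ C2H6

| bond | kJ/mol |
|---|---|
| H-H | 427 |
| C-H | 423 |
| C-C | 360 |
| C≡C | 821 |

Bonds broken (reactants):
  C≡C: 1 × 821 = 821
  C-H: 2 × 423 = 846
  H-H: 2 × 427 = 854
  Σ(broken) = 2521 kJ
Bonds formed (products):
  C-C: 1 × 360 = 360
  C-H: 6 × 423 = 2538
  Σ(formed) = 2898 kJ
ΔH = Σ(broken) − Σ(formed) = 2521 − 2898 = −377 kJ

ΔH ≈ −377 kJ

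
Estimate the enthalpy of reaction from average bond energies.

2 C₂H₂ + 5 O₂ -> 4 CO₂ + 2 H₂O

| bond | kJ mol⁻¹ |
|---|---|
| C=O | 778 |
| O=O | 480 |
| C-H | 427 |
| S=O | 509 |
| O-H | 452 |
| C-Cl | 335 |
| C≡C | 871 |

ΔH ≈ −2182 kJ

Bonds broken (reactants):
  C≡C: 2 × 871 = 1742
  C-H: 4 × 427 = 1708
  O=O: 5 × 480 = 2400
  Σ(broken) = 5850 kJ
Bonds formed (products):
  C=O: 8 × 778 = 6224
  O-H: 4 × 452 = 1808
  Σ(formed) = 8032 kJ
ΔH = Σ(broken) − Σ(formed) = 5850 − 8032 = −2182 kJ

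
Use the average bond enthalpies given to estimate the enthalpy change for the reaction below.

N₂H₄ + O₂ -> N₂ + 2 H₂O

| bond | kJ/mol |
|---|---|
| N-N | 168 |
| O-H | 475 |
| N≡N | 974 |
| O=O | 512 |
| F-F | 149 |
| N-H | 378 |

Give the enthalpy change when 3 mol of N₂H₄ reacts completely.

ΔH = −2046 kJ

Bonds broken (reactants):
  N-H: 4 × 378 = 1512
  N-N: 1 × 168 = 168
  O=O: 1 × 512 = 512
  Σ(broken) = 2192 kJ
Bonds formed (products):
  N≡N: 1 × 974 = 974
  O-H: 4 × 475 = 1900
  Σ(formed) = 2874 kJ
ΔH = Σ(broken) − Σ(formed) = 2192 − 2874 = −682 kJ
For 3× the reaction as written: 3 × (−682) = −2046 kJ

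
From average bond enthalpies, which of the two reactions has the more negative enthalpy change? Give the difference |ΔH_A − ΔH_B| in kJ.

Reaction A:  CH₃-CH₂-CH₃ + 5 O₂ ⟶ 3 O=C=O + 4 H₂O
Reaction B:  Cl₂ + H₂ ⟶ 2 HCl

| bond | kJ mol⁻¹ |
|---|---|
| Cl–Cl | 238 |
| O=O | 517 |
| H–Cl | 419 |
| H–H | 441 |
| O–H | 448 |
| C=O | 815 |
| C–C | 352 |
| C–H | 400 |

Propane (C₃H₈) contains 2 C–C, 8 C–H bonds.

Reaction A, by 1826 kJ

Reaction A:
  Bonds broken (reactants):
    C–C: 2 × 352 = 704
    C–H: 8 × 400 = 3200
    O=O: 5 × 517 = 2585
    Σ(broken) = 6489 kJ
  Bonds formed (products):
    C=O: 6 × 815 = 4890
    O–H: 8 × 448 = 3584
    Σ(formed) = 8474 kJ
  ΔH_A = 6489 − 8474 = −1985 kJ
Reaction B:
  Bonds broken (reactants):
    Cl–Cl: 1 × 238 = 238
    H–H: 1 × 441 = 441
    Σ(broken) = 679 kJ
  Bonds formed (products):
    H–Cl: 2 × 419 = 838
    Σ(formed) = 838 kJ
  ΔH_B = 679 − 838 = −159 kJ
ΔH_A − ΔH_B = −1826 kJ, so reaction A has the more negative ΔH; |ΔH_A − ΔH_B| = 1826 kJ.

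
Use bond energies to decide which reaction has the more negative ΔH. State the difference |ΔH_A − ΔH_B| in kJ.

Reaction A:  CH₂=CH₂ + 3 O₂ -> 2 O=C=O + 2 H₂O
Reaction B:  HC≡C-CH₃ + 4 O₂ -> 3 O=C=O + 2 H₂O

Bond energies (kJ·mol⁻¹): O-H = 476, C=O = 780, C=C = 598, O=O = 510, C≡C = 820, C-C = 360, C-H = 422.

Reaction B, by 468 kJ

Reaction A:
  Bonds broken (reactants):
    C-H: 4 × 422 = 1688
    C=C: 1 × 598 = 598
    O=O: 3 × 510 = 1530
    Σ(broken) = 3816 kJ
  Bonds formed (products):
    C=O: 4 × 780 = 3120
    O-H: 4 × 476 = 1904
    Σ(formed) = 5024 kJ
  ΔH_A = 3816 − 5024 = −1208 kJ
Reaction B:
  Bonds broken (reactants):
    C≡C: 1 × 820 = 820
    C-C: 1 × 360 = 360
    C-H: 4 × 422 = 1688
    O=O: 4 × 510 = 2040
    Σ(broken) = 4908 kJ
  Bonds formed (products):
    C=O: 6 × 780 = 4680
    O-H: 4 × 476 = 1904
    Σ(formed) = 6584 kJ
  ΔH_B = 4908 − 6584 = −1676 kJ
ΔH_A − ΔH_B = +468 kJ, so reaction B has the more negative ΔH; |ΔH_A − ΔH_B| = 468 kJ.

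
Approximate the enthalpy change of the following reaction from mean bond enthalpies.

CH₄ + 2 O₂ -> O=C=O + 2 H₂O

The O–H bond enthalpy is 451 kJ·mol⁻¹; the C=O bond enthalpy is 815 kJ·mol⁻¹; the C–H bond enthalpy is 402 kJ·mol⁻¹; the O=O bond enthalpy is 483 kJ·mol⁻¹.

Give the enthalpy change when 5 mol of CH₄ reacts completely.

Bonds broken (reactants):
  C–H: 4 × 402 = 1608
  O=O: 2 × 483 = 966
  Σ(broken) = 2574 kJ
Bonds formed (products):
  C=O: 2 × 815 = 1630
  O–H: 4 × 451 = 1804
  Σ(formed) = 3434 kJ
ΔH = Σ(broken) − Σ(formed) = 2574 − 3434 = −860 kJ
For 5× the reaction as written: 5 × (−860) = −4300 kJ

ΔH = −4300 kJ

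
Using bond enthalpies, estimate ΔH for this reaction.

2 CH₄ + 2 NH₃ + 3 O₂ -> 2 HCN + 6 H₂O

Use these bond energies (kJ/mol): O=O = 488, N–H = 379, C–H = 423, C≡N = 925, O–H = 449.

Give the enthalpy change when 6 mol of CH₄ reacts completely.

Bonds broken (reactants):
  C–H: 8 × 423 = 3384
  N–H: 6 × 379 = 2274
  O=O: 3 × 488 = 1464
  Σ(broken) = 7122 kJ
Bonds formed (products):
  C≡N: 2 × 925 = 1850
  C–H: 2 × 423 = 846
  O–H: 12 × 449 = 5388
  Σ(formed) = 8084 kJ
ΔH = Σ(broken) − Σ(formed) = 7122 − 8084 = −962 kJ
For 3× the reaction as written: 3 × (−962) = −2886 kJ

ΔH = −2886 kJ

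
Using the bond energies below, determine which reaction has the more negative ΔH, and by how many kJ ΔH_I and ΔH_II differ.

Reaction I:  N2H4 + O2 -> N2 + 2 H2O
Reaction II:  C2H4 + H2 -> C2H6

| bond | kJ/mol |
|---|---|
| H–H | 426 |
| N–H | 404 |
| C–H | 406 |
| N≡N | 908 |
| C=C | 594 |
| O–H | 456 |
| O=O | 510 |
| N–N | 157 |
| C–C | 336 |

Reaction I:
  Bonds broken (reactants):
    N–H: 4 × 404 = 1616
    N–N: 1 × 157 = 157
    O=O: 1 × 510 = 510
    Σ(broken) = 2283 kJ
  Bonds formed (products):
    N≡N: 1 × 908 = 908
    O–H: 4 × 456 = 1824
    Σ(formed) = 2732 kJ
  ΔH_I = 2283 − 2732 = −449 kJ
Reaction II:
  Bonds broken (reactants):
    C–H: 4 × 406 = 1624
    C=C: 1 × 594 = 594
    H–H: 1 × 426 = 426
    Σ(broken) = 2644 kJ
  Bonds formed (products):
    C–C: 1 × 336 = 336
    C–H: 6 × 406 = 2436
    Σ(formed) = 2772 kJ
  ΔH_II = 2644 − 2772 = −128 kJ
ΔH_I − ΔH_II = −321 kJ, so reaction I has the more negative ΔH; |ΔH_I − ΔH_II| = 321 kJ.

Reaction I, by 321 kJ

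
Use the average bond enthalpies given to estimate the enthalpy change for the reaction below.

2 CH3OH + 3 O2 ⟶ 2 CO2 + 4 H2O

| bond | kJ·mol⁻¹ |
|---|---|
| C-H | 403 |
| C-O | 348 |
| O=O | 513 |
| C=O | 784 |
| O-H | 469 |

ΔH ≈ −1297 kJ

Bonds broken (reactants):
  C-H: 6 × 403 = 2418
  C-O: 2 × 348 = 696
  O-H: 2 × 469 = 938
  O=O: 3 × 513 = 1539
  Σ(broken) = 5591 kJ
Bonds formed (products):
  C=O: 4 × 784 = 3136
  O-H: 8 × 469 = 3752
  Σ(formed) = 6888 kJ
ΔH = Σ(broken) − Σ(formed) = 5591 − 6888 = −1297 kJ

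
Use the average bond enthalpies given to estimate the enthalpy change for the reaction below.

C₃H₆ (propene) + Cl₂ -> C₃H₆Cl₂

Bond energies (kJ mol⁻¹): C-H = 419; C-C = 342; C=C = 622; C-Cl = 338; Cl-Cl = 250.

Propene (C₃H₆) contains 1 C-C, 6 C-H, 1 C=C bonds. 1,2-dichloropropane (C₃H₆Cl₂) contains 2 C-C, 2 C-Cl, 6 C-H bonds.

Bonds broken (reactants):
  C-C: 1 × 342 = 342
  C-H: 6 × 419 = 2514
  C=C: 1 × 622 = 622
  Cl-Cl: 1 × 250 = 250
  Σ(broken) = 3728 kJ
Bonds formed (products):
  C-C: 2 × 342 = 684
  C-Cl: 2 × 338 = 676
  C-H: 6 × 419 = 2514
  Σ(formed) = 3874 kJ
ΔH = Σ(broken) − Σ(formed) = 3728 − 3874 = −146 kJ

ΔH ≈ −146 kJ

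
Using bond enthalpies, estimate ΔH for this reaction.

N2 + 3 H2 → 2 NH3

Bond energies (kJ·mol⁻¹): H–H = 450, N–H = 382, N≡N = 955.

Bonds broken (reactants):
  H–H: 3 × 450 = 1350
  N≡N: 1 × 955 = 955
  Σ(broken) = 2305 kJ
Bonds formed (products):
  N–H: 6 × 382 = 2292
  Σ(formed) = 2292 kJ
ΔH = Σ(broken) − Σ(formed) = 2305 − 2292 = +13 kJ

ΔH ≈ +13 kJ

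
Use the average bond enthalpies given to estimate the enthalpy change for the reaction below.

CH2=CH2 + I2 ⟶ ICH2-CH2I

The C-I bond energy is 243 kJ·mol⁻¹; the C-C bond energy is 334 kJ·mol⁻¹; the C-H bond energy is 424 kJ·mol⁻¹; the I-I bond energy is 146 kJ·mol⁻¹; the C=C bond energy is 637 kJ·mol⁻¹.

Bonds broken (reactants):
  C-H: 4 × 424 = 1696
  C=C: 1 × 637 = 637
  I-I: 1 × 146 = 146
  Σ(broken) = 2479 kJ
Bonds formed (products):
  C-C: 1 × 334 = 334
  C-H: 4 × 424 = 1696
  C-I: 2 × 243 = 486
  Σ(formed) = 2516 kJ
ΔH = Σ(broken) − Σ(formed) = 2479 − 2516 = −37 kJ

ΔH ≈ −37 kJ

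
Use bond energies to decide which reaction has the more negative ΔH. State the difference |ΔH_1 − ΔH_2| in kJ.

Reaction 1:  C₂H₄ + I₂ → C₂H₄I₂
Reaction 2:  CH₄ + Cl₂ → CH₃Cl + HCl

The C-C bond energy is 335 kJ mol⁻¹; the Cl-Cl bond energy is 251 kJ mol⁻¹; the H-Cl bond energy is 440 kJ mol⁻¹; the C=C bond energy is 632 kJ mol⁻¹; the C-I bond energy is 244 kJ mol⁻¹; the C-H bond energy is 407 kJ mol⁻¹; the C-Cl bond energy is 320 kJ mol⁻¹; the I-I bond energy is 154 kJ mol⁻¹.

Reaction 1:
  Bonds broken (reactants):
    C-H: 4 × 407 = 1628
    C=C: 1 × 632 = 632
    I-I: 1 × 154 = 154
    Σ(broken) = 2414 kJ
  Bonds formed (products):
    C-C: 1 × 335 = 335
    C-H: 4 × 407 = 1628
    C-I: 2 × 244 = 488
    Σ(formed) = 2451 kJ
  ΔH_1 = 2414 − 2451 = −37 kJ
Reaction 2:
  Bonds broken (reactants):
    C-H: 4 × 407 = 1628
    Cl-Cl: 1 × 251 = 251
    Σ(broken) = 1879 kJ
  Bonds formed (products):
    C-Cl: 1 × 320 = 320
    C-H: 3 × 407 = 1221
    H-Cl: 1 × 440 = 440
    Σ(formed) = 1981 kJ
  ΔH_2 = 1879 − 1981 = −102 kJ
ΔH_1 − ΔH_2 = +65 kJ, so reaction 2 has the more negative ΔH; |ΔH_1 − ΔH_2| = 65 kJ.

Reaction 2, by 65 kJ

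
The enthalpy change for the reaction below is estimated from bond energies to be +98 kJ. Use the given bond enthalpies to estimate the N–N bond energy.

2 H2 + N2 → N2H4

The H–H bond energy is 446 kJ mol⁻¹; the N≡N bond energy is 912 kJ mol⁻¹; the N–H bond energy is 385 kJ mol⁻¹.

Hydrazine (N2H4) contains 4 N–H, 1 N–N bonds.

D(N–N) ≈ 166 kJ/mol

Let D be the N–N bond energy.
Σ(broken) = 2×446 + 1×912 = 1804
Σ(formed) = 4×385 + 1×D = 1540 + D
ΔH = Σ(broken) − Σ(formed) = (1804) − (1540 + D) = +264 − D
Setting this equal to +98 kJ gives D = 166 kJ/mol.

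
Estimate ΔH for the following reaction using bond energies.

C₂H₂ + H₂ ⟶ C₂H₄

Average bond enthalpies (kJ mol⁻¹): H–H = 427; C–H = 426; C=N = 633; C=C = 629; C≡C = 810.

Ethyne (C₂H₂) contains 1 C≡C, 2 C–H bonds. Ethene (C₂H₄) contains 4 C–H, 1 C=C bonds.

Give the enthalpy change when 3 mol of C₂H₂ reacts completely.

ΔH = −732 kJ

Bonds broken (reactants):
  C≡C: 1 × 810 = 810
  C–H: 2 × 426 = 852
  H–H: 1 × 427 = 427
  Σ(broken) = 2089 kJ
Bonds formed (products):
  C–H: 4 × 426 = 1704
  C=C: 1 × 629 = 629
  Σ(formed) = 2333 kJ
ΔH = Σ(broken) − Σ(formed) = 2089 − 2333 = −244 kJ
For 3× the reaction as written: 3 × (−244) = −732 kJ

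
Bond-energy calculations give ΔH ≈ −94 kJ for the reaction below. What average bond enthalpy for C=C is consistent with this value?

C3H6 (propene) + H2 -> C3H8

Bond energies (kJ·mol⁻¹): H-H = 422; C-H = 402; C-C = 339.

D(C=C) ≈ 627 kJ/mol

Let D be the C=C bond energy.
Σ(broken) = 1×339 + 6×402 + 1×D + 1×422 = 3173 + D
Σ(formed) = 2×339 + 8×402 = 3894
ΔH = Σ(broken) − Σ(formed) = (3173 + D) − (3894) = −721 + D
Setting this equal to −94 kJ gives D = 627 kJ/mol.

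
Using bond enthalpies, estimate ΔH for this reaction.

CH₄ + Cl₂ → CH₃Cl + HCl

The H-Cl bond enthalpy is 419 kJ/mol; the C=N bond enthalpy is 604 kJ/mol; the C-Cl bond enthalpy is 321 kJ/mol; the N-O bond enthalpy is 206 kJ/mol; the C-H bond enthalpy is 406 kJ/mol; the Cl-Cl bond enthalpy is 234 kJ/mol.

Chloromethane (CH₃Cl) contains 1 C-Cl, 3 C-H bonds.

Bonds broken (reactants):
  C-H: 4 × 406 = 1624
  Cl-Cl: 1 × 234 = 234
  Σ(broken) = 1858 kJ
Bonds formed (products):
  C-Cl: 1 × 321 = 321
  C-H: 3 × 406 = 1218
  H-Cl: 1 × 419 = 419
  Σ(formed) = 1958 kJ
ΔH = Σ(broken) − Σ(formed) = 1858 − 1958 = −100 kJ

ΔH ≈ −100 kJ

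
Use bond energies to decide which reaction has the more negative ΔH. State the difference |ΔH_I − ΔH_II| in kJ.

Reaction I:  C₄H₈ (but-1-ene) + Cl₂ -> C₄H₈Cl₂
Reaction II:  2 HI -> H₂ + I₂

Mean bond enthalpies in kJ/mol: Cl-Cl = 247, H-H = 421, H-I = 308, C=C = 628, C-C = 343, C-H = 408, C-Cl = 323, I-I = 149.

Reaction I:
  Bonds broken (reactants):
    C-C: 2 × 343 = 686
    C-H: 8 × 408 = 3264
    C=C: 1 × 628 = 628
    Cl-Cl: 1 × 247 = 247
    Σ(broken) = 4825 kJ
  Bonds formed (products):
    C-C: 3 × 343 = 1029
    C-Cl: 2 × 323 = 646
    C-H: 8 × 408 = 3264
    Σ(formed) = 4939 kJ
  ΔH_I = 4825 − 4939 = −114 kJ
Reaction II:
  Bonds broken (reactants):
    H-I: 2 × 308 = 616
    Σ(broken) = 616 kJ
  Bonds formed (products):
    H-H: 1 × 421 = 421
    I-I: 1 × 149 = 149
    Σ(formed) = 570 kJ
  ΔH_II = 616 − 570 = +46 kJ
ΔH_I − ΔH_II = −160 kJ, so reaction I has the more negative ΔH; |ΔH_I − ΔH_II| = 160 kJ.

Reaction I, by 160 kJ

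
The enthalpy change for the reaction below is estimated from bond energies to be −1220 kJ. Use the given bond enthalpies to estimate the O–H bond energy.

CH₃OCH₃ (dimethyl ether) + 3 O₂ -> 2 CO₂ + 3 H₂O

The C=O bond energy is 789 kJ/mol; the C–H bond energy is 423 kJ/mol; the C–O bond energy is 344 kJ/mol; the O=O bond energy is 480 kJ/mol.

Let D be the O–H bond energy.
Σ(broken) = 6×423 + 2×344 + 3×480 = 4666
Σ(formed) = 4×789 + 6×D = 3156 + 6D
ΔH = Σ(broken) − Σ(formed) = (4666) − (3156 + 6D) = +1510 − 6D
Setting this equal to −1220 kJ gives 6D = 2730, so D = 455 kJ/mol.

D(O–H) ≈ 455 kJ/mol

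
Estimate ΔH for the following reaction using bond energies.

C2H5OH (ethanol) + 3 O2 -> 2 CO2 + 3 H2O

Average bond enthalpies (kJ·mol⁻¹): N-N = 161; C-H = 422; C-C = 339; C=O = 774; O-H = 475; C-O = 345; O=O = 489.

ΔH ≈ −1210 kJ

Bonds broken (reactants):
  C-C: 1 × 339 = 339
  C-H: 5 × 422 = 2110
  C-O: 1 × 345 = 345
  O-H: 1 × 475 = 475
  O=O: 3 × 489 = 1467
  Σ(broken) = 4736 kJ
Bonds formed (products):
  C=O: 4 × 774 = 3096
  O-H: 6 × 475 = 2850
  Σ(formed) = 5946 kJ
ΔH = Σ(broken) − Σ(formed) = 4736 − 5946 = −1210 kJ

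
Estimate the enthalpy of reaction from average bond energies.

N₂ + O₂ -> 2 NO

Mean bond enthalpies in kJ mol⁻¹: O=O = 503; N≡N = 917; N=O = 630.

ΔH ≈ +160 kJ

Bonds broken (reactants):
  N≡N: 1 × 917 = 917
  O=O: 1 × 503 = 503
  Σ(broken) = 1420 kJ
Bonds formed (products):
  N=O: 2 × 630 = 1260
  Σ(formed) = 1260 kJ
ΔH = Σ(broken) − Σ(formed) = 1420 − 1260 = +160 kJ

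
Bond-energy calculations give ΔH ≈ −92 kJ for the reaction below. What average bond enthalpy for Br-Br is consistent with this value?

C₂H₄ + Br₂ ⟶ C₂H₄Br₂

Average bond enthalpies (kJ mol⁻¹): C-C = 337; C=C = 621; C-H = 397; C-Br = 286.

Let D be the Br-Br bond energy.
Σ(broken) = 1×D + 4×397 + 1×621 = 2209 + D
Σ(formed) = 2×286 + 1×337 + 4×397 = 2497
ΔH = Σ(broken) − Σ(formed) = (2209 + D) − (2497) = −288 + D
Setting this equal to −92 kJ gives D = 196 kJ/mol.

D(Br-Br) ≈ 196 kJ/mol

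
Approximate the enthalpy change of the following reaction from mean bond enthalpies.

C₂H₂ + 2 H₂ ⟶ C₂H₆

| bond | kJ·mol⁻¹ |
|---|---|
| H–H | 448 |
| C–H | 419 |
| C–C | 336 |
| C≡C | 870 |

Bonds broken (reactants):
  C≡C: 1 × 870 = 870
  C–H: 2 × 419 = 838
  H–H: 2 × 448 = 896
  Σ(broken) = 2604 kJ
Bonds formed (products):
  C–C: 1 × 336 = 336
  C–H: 6 × 419 = 2514
  Σ(formed) = 2850 kJ
ΔH = Σ(broken) − Σ(formed) = 2604 − 2850 = −246 kJ

ΔH ≈ −246 kJ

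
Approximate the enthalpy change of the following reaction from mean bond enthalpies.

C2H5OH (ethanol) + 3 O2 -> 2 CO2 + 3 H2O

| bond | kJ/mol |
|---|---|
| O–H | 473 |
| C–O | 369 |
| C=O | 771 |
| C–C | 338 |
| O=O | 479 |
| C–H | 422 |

Bonds broken (reactants):
  C–C: 1 × 338 = 338
  C–H: 5 × 422 = 2110
  C–O: 1 × 369 = 369
  O–H: 1 × 473 = 473
  O=O: 3 × 479 = 1437
  Σ(broken) = 4727 kJ
Bonds formed (products):
  C=O: 4 × 771 = 3084
  O–H: 6 × 473 = 2838
  Σ(formed) = 5922 kJ
ΔH = Σ(broken) − Σ(formed) = 4727 − 5922 = −1195 kJ

ΔH ≈ −1195 kJ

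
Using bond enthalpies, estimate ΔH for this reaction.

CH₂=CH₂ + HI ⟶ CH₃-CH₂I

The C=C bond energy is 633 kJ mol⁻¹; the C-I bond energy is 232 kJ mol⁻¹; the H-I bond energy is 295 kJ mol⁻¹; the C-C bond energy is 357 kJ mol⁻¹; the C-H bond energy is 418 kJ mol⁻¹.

ΔH ≈ −79 kJ

Bonds broken (reactants):
  C-H: 4 × 418 = 1672
  C=C: 1 × 633 = 633
  H-I: 1 × 295 = 295
  Σ(broken) = 2600 kJ
Bonds formed (products):
  C-C: 1 × 357 = 357
  C-H: 5 × 418 = 2090
  C-I: 1 × 232 = 232
  Σ(formed) = 2679 kJ
ΔH = Σ(broken) − Σ(formed) = 2600 − 2679 = −79 kJ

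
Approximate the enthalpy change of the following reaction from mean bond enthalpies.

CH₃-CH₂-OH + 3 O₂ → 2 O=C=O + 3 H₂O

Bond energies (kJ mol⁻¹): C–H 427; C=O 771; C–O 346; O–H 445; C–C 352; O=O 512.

Bonds broken (reactants):
  C–C: 1 × 352 = 352
  C–H: 5 × 427 = 2135
  C–O: 1 × 346 = 346
  O–H: 1 × 445 = 445
  O=O: 3 × 512 = 1536
  Σ(broken) = 4814 kJ
Bonds formed (products):
  C=O: 4 × 771 = 3084
  O–H: 6 × 445 = 2670
  Σ(formed) = 5754 kJ
ΔH = Σ(broken) − Σ(formed) = 4814 − 5754 = −940 kJ

ΔH ≈ −940 kJ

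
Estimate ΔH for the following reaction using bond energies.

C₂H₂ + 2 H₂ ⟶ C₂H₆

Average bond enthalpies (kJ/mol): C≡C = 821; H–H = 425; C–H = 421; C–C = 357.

Bonds broken (reactants):
  C≡C: 1 × 821 = 821
  C–H: 2 × 421 = 842
  H–H: 2 × 425 = 850
  Σ(broken) = 2513 kJ
Bonds formed (products):
  C–C: 1 × 357 = 357
  C–H: 6 × 421 = 2526
  Σ(formed) = 2883 kJ
ΔH = Σ(broken) − Σ(formed) = 2513 − 2883 = −370 kJ

ΔH ≈ −370 kJ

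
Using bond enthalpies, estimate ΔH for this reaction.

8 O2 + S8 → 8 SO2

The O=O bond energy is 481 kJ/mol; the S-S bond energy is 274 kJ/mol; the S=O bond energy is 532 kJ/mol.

Bonds broken (reactants):
  O=O: 8 × 481 = 3848
  S-S: 8 × 274 = 2192
  Σ(broken) = 6040 kJ
Bonds formed (products):
  S=O: 16 × 532 = 8512
  Σ(formed) = 8512 kJ
ΔH = Σ(broken) − Σ(formed) = 6040 − 8512 = −2472 kJ

ΔH ≈ −2472 kJ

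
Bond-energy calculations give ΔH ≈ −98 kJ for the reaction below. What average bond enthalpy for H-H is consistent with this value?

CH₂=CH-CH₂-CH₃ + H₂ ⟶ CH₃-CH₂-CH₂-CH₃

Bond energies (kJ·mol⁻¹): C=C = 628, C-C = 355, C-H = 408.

Let D be the H-H bond energy.
Σ(broken) = 2×355 + 8×408 + 1×628 + 1×D = 4602 + D
Σ(formed) = 3×355 + 10×408 = 5145
ΔH = Σ(broken) − Σ(formed) = (4602 + D) − (5145) = −543 + D
Setting this equal to −98 kJ gives D = 445 kJ/mol.

D(H-H) ≈ 445 kJ/mol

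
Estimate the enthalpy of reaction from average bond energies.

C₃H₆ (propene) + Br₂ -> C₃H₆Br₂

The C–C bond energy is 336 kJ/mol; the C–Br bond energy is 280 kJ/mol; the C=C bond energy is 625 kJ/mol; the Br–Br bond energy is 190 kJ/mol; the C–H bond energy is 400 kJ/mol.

Bonds broken (reactants):
  Br–Br: 1 × 190 = 190
  C–C: 1 × 336 = 336
  C–H: 6 × 400 = 2400
  C=C: 1 × 625 = 625
  Σ(broken) = 3551 kJ
Bonds formed (products):
  C–Br: 2 × 280 = 560
  C–C: 2 × 336 = 672
  C–H: 6 × 400 = 2400
  Σ(formed) = 3632 kJ
ΔH = Σ(broken) − Σ(formed) = 3551 − 3632 = −81 kJ

ΔH ≈ −81 kJ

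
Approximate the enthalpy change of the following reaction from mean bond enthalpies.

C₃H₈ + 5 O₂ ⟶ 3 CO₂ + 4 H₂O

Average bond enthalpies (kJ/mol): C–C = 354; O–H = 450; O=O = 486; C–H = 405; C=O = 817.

Bonds broken (reactants):
  C–C: 2 × 354 = 708
  C–H: 8 × 405 = 3240
  O=O: 5 × 486 = 2430
  Σ(broken) = 6378 kJ
Bonds formed (products):
  C=O: 6 × 817 = 4902
  O–H: 8 × 450 = 3600
  Σ(formed) = 8502 kJ
ΔH = Σ(broken) − Σ(formed) = 6378 − 8502 = −2124 kJ

ΔH ≈ −2124 kJ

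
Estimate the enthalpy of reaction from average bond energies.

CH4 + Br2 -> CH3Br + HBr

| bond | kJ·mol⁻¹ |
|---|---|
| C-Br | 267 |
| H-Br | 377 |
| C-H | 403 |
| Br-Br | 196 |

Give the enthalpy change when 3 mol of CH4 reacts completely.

Bonds broken (reactants):
  Br-Br: 1 × 196 = 196
  C-H: 4 × 403 = 1612
  Σ(broken) = 1808 kJ
Bonds formed (products):
  C-Br: 1 × 267 = 267
  C-H: 3 × 403 = 1209
  H-Br: 1 × 377 = 377
  Σ(formed) = 1853 kJ
ΔH = Σ(broken) − Σ(formed) = 1808 − 1853 = −45 kJ
For 3× the reaction as written: 3 × (−45) = −135 kJ

ΔH = −135 kJ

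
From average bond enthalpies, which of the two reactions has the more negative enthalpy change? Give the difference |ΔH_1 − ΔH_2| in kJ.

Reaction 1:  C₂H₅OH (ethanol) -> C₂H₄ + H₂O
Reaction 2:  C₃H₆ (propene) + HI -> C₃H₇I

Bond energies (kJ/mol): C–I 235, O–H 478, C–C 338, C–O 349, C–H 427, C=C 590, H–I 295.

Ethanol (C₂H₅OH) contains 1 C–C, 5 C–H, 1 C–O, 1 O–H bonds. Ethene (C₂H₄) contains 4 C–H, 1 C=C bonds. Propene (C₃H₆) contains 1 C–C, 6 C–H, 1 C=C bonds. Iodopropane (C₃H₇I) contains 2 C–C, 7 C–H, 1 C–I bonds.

Reaction 2, by 161 kJ

Reaction 1:
  Bonds broken (reactants):
    C–C: 1 × 338 = 338
    C–H: 5 × 427 = 2135
    C–O: 1 × 349 = 349
    O–H: 1 × 478 = 478
    Σ(broken) = 3300 kJ
  Bonds formed (products):
    C–H: 4 × 427 = 1708
    C=C: 1 × 590 = 590
    O–H: 2 × 478 = 956
    Σ(formed) = 3254 kJ
  ΔH_1 = 3300 − 3254 = +46 kJ
Reaction 2:
  Bonds broken (reactants):
    C–C: 1 × 338 = 338
    C–H: 6 × 427 = 2562
    C=C: 1 × 590 = 590
    H–I: 1 × 295 = 295
    Σ(broken) = 3785 kJ
  Bonds formed (products):
    C–C: 2 × 338 = 676
    C–H: 7 × 427 = 2989
    C–I: 1 × 235 = 235
    Σ(formed) = 3900 kJ
  ΔH_2 = 3785 − 3900 = −115 kJ
ΔH_1 − ΔH_2 = +161 kJ, so reaction 2 has the more negative ΔH; |ΔH_1 − ΔH_2| = 161 kJ.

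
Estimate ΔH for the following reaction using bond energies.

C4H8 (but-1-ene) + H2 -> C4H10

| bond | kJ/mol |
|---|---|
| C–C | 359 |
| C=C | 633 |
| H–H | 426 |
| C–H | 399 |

Bonds broken (reactants):
  C–C: 2 × 359 = 718
  C–H: 8 × 399 = 3192
  C=C: 1 × 633 = 633
  H–H: 1 × 426 = 426
  Σ(broken) = 4969 kJ
Bonds formed (products):
  C–C: 3 × 359 = 1077
  C–H: 10 × 399 = 3990
  Σ(formed) = 5067 kJ
ΔH = Σ(broken) − Σ(formed) = 4969 − 5067 = −98 kJ

ΔH ≈ −98 kJ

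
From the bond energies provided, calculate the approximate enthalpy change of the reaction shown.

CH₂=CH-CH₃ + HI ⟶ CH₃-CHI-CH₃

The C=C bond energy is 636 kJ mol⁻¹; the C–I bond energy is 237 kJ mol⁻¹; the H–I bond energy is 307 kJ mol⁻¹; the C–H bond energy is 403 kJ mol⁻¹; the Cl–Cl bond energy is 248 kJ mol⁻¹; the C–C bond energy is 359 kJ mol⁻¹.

ΔH ≈ −56 kJ

Bonds broken (reactants):
  C–C: 1 × 359 = 359
  C–H: 6 × 403 = 2418
  C=C: 1 × 636 = 636
  H–I: 1 × 307 = 307
  Σ(broken) = 3720 kJ
Bonds formed (products):
  C–C: 2 × 359 = 718
  C–H: 7 × 403 = 2821
  C–I: 1 × 237 = 237
  Σ(formed) = 3776 kJ
ΔH = Σ(broken) − Σ(formed) = 3720 − 3776 = −56 kJ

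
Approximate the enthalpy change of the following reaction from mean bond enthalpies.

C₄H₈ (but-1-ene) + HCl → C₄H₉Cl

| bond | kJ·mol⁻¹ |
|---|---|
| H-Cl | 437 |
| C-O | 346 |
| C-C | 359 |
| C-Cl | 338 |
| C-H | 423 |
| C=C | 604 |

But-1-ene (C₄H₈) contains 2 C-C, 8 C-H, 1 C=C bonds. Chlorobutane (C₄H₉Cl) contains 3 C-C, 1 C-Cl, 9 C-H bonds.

ΔH ≈ −79 kJ

Bonds broken (reactants):
  C-C: 2 × 359 = 718
  C-H: 8 × 423 = 3384
  C=C: 1 × 604 = 604
  H-Cl: 1 × 437 = 437
  Σ(broken) = 5143 kJ
Bonds formed (products):
  C-C: 3 × 359 = 1077
  C-Cl: 1 × 338 = 338
  C-H: 9 × 423 = 3807
  Σ(formed) = 5222 kJ
ΔH = Σ(broken) − Σ(formed) = 5143 − 5222 = −79 kJ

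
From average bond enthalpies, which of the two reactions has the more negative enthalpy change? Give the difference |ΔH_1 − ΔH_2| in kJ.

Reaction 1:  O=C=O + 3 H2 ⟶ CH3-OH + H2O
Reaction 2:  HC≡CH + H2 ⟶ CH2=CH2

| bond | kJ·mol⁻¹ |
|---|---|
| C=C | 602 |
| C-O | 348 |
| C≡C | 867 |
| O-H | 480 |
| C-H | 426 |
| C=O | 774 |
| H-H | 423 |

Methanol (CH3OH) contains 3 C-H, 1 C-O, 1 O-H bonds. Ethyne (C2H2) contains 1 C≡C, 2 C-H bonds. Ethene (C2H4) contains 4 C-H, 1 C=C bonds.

Reaction 1:
  Bonds broken (reactants):
    C=O: 2 × 774 = 1548
    H-H: 3 × 423 = 1269
    Σ(broken) = 2817 kJ
  Bonds formed (products):
    C-H: 3 × 426 = 1278
    C-O: 1 × 348 = 348
    O-H: 3 × 480 = 1440
    Σ(formed) = 3066 kJ
  ΔH_1 = 2817 − 3066 = −249 kJ
Reaction 2:
  Bonds broken (reactants):
    C≡C: 1 × 867 = 867
    C-H: 2 × 426 = 852
    H-H: 1 × 423 = 423
    Σ(broken) = 2142 kJ
  Bonds formed (products):
    C-H: 4 × 426 = 1704
    C=C: 1 × 602 = 602
    Σ(formed) = 2306 kJ
  ΔH_2 = 2142 − 2306 = −164 kJ
ΔH_1 − ΔH_2 = −85 kJ, so reaction 1 has the more negative ΔH; |ΔH_1 − ΔH_2| = 85 kJ.

Reaction 1, by 85 kJ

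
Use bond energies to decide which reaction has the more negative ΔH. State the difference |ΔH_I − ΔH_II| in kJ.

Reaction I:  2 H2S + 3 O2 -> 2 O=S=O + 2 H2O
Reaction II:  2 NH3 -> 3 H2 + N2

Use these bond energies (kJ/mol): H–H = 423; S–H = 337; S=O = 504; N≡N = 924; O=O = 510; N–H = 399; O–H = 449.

Reaction I:
  Bonds broken (reactants):
    O=O: 3 × 510 = 1530
    S–H: 4 × 337 = 1348
    Σ(broken) = 2878 kJ
  Bonds formed (products):
    O–H: 4 × 449 = 1796
    S=O: 4 × 504 = 2016
    Σ(formed) = 3812 kJ
  ΔH_I = 2878 − 3812 = −934 kJ
Reaction II:
  Bonds broken (reactants):
    N–H: 6 × 399 = 2394
    Σ(broken) = 2394 kJ
  Bonds formed (products):
    H–H: 3 × 423 = 1269
    N≡N: 1 × 924 = 924
    Σ(formed) = 2193 kJ
  ΔH_II = 2394 − 2193 = +201 kJ
ΔH_I − ΔH_II = −1135 kJ, so reaction I has the more negative ΔH; |ΔH_I − ΔH_II| = 1135 kJ.

Reaction I, by 1135 kJ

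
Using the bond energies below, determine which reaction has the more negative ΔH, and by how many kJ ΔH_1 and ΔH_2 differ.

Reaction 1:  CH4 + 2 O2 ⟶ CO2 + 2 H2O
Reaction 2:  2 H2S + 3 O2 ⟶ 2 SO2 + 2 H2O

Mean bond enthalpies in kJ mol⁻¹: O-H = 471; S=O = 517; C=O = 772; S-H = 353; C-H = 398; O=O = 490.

Reaction 1:
  Bonds broken (reactants):
    C-H: 4 × 398 = 1592
    O=O: 2 × 490 = 980
    Σ(broken) = 2572 kJ
  Bonds formed (products):
    C=O: 2 × 772 = 1544
    O-H: 4 × 471 = 1884
    Σ(formed) = 3428 kJ
  ΔH_1 = 2572 − 3428 = −856 kJ
Reaction 2:
  Bonds broken (reactants):
    O=O: 3 × 490 = 1470
    S-H: 4 × 353 = 1412
    Σ(broken) = 2882 kJ
  Bonds formed (products):
    O-H: 4 × 471 = 1884
    S=O: 4 × 517 = 2068
    Σ(formed) = 3952 kJ
  ΔH_2 = 2882 − 3952 = −1070 kJ
ΔH_1 − ΔH_2 = +214 kJ, so reaction 2 has the more negative ΔH; |ΔH_1 − ΔH_2| = 214 kJ.

Reaction 2, by 214 kJ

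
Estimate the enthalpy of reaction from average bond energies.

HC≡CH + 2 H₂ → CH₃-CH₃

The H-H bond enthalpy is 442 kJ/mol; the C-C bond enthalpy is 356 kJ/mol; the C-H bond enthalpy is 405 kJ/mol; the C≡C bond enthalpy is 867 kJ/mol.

ΔH ≈ −225 kJ

Bonds broken (reactants):
  C≡C: 1 × 867 = 867
  C-H: 2 × 405 = 810
  H-H: 2 × 442 = 884
  Σ(broken) = 2561 kJ
Bonds formed (products):
  C-C: 1 × 356 = 356
  C-H: 6 × 405 = 2430
  Σ(formed) = 2786 kJ
ΔH = Σ(broken) − Σ(formed) = 2561 − 2786 = −225 kJ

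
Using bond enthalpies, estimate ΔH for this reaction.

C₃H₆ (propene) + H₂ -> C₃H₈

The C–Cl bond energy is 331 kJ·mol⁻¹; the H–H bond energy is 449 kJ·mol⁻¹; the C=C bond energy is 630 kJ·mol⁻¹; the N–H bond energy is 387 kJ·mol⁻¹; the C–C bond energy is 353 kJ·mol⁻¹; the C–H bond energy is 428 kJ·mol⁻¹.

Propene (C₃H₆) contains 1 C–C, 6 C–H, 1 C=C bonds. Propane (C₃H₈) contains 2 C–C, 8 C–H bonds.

ΔH ≈ −130 kJ

Bonds broken (reactants):
  C–C: 1 × 353 = 353
  C–H: 6 × 428 = 2568
  C=C: 1 × 630 = 630
  H–H: 1 × 449 = 449
  Σ(broken) = 4000 kJ
Bonds formed (products):
  C–C: 2 × 353 = 706
  C–H: 8 × 428 = 3424
  Σ(formed) = 4130 kJ
ΔH = Σ(broken) − Σ(formed) = 4000 − 4130 = −130 kJ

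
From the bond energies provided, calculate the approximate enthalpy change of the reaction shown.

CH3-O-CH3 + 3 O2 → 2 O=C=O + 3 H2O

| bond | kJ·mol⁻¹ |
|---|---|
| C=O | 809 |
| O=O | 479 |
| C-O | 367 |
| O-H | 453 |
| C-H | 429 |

ΔH ≈ −1209 kJ

Bonds broken (reactants):
  C-H: 6 × 429 = 2574
  C-O: 2 × 367 = 734
  O=O: 3 × 479 = 1437
  Σ(broken) = 4745 kJ
Bonds formed (products):
  C=O: 4 × 809 = 3236
  O-H: 6 × 453 = 2718
  Σ(formed) = 5954 kJ
ΔH = Σ(broken) − Σ(formed) = 4745 − 5954 = −1209 kJ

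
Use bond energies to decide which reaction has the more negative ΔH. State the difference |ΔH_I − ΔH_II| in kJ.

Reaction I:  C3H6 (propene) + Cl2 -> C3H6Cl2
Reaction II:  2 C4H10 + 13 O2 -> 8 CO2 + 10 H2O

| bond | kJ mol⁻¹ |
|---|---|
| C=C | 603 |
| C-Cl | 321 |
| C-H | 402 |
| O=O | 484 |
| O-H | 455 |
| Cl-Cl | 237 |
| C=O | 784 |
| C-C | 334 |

Reaction II, by 5172 kJ

Reaction I:
  Bonds broken (reactants):
    C-C: 1 × 334 = 334
    C-H: 6 × 402 = 2412
    C=C: 1 × 603 = 603
    Cl-Cl: 1 × 237 = 237
    Σ(broken) = 3586 kJ
  Bonds formed (products):
    C-C: 2 × 334 = 668
    C-Cl: 2 × 321 = 642
    C-H: 6 × 402 = 2412
    Σ(formed) = 3722 kJ
  ΔH_I = 3586 − 3722 = −136 kJ
Reaction II:
  Bonds broken (reactants):
    C-C: 6 × 334 = 2004
    C-H: 20 × 402 = 8040
    O=O: 13 × 484 = 6292
    Σ(broken) = 16336 kJ
  Bonds formed (products):
    C=O: 16 × 784 = 12544
    O-H: 20 × 455 = 9100
    Σ(formed) = 21644 kJ
  ΔH_II = 16336 − 21644 = −5308 kJ
ΔH_I − ΔH_II = +5172 kJ, so reaction II has the more negative ΔH; |ΔH_I − ΔH_II| = 5172 kJ.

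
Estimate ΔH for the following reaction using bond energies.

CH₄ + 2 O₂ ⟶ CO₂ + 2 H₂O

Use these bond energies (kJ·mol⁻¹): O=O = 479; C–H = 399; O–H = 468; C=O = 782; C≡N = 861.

Bonds broken (reactants):
  C–H: 4 × 399 = 1596
  O=O: 2 × 479 = 958
  Σ(broken) = 2554 kJ
Bonds formed (products):
  C=O: 2 × 782 = 1564
  O–H: 4 × 468 = 1872
  Σ(formed) = 3436 kJ
ΔH = Σ(broken) − Σ(formed) = 2554 − 3436 = −882 kJ

ΔH ≈ −882 kJ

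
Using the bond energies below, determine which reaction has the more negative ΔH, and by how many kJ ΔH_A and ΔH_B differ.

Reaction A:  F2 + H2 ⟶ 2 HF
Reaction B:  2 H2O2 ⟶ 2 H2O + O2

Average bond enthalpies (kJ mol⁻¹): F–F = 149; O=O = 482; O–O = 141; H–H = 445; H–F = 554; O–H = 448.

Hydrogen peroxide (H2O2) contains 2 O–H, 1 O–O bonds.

Reaction A, by 314 kJ

Reaction A:
  Bonds broken (reactants):
    F–F: 1 × 149 = 149
    H–H: 1 × 445 = 445
    Σ(broken) = 594 kJ
  Bonds formed (products):
    H–F: 2 × 554 = 1108
    Σ(formed) = 1108 kJ
  ΔH_A = 594 − 1108 = −514 kJ
Reaction B:
  Bonds broken (reactants):
    O–H: 4 × 448 = 1792
    O–O: 2 × 141 = 282
    Σ(broken) = 2074 kJ
  Bonds formed (products):
    O–H: 4 × 448 = 1792
    O=O: 1 × 482 = 482
    Σ(formed) = 2274 kJ
  ΔH_B = 2074 − 2274 = −200 kJ
ΔH_A − ΔH_B = −314 kJ, so reaction A has the more negative ΔH; |ΔH_A − ΔH_B| = 314 kJ.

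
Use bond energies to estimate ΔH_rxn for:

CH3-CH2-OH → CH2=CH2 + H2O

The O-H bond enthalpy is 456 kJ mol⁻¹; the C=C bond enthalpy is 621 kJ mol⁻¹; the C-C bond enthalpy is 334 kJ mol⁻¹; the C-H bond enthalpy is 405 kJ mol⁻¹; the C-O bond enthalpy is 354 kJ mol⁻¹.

Bonds broken (reactants):
  C-C: 1 × 334 = 334
  C-H: 5 × 405 = 2025
  C-O: 1 × 354 = 354
  O-H: 1 × 456 = 456
  Σ(broken) = 3169 kJ
Bonds formed (products):
  C-H: 4 × 405 = 1620
  C=C: 1 × 621 = 621
  O-H: 2 × 456 = 912
  Σ(formed) = 3153 kJ
ΔH = Σ(broken) − Σ(formed) = 3169 − 3153 = +16 kJ

ΔH ≈ +16 kJ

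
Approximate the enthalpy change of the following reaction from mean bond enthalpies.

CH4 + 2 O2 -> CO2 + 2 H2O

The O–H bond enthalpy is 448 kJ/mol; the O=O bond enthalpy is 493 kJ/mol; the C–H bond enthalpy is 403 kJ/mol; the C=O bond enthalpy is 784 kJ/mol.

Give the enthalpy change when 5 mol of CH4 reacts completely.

Bonds broken (reactants):
  C–H: 4 × 403 = 1612
  O=O: 2 × 493 = 986
  Σ(broken) = 2598 kJ
Bonds formed (products):
  C=O: 2 × 784 = 1568
  O–H: 4 × 448 = 1792
  Σ(formed) = 3360 kJ
ΔH = Σ(broken) − Σ(formed) = 2598 − 3360 = −762 kJ
For 5× the reaction as written: 5 × (−762) = −3810 kJ

ΔH = −3810 kJ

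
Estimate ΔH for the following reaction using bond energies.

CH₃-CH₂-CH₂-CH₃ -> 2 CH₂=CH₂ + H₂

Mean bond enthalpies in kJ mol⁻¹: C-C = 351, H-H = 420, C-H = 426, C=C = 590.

Bonds broken (reactants):
  C-C: 3 × 351 = 1053
  C-H: 10 × 426 = 4260
  Σ(broken) = 5313 kJ
Bonds formed (products):
  C-H: 8 × 426 = 3408
  C=C: 2 × 590 = 1180
  H-H: 1 × 420 = 420
  Σ(formed) = 5008 kJ
ΔH = Σ(broken) − Σ(formed) = 5313 − 5008 = +305 kJ

ΔH ≈ +305 kJ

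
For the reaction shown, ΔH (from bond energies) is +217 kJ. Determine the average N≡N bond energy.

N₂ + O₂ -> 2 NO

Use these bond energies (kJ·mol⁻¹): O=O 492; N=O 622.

Let D be the N≡N bond energy.
Σ(broken) = 1×D + 1×492 = 492 + D
Σ(formed) = 2×622 = 1244
ΔH = Σ(broken) − Σ(formed) = (492 + D) − (1244) = −752 + D
Setting this equal to +217 kJ gives D = 969 kJ/mol.

D(N≡N) ≈ 969 kJ/mol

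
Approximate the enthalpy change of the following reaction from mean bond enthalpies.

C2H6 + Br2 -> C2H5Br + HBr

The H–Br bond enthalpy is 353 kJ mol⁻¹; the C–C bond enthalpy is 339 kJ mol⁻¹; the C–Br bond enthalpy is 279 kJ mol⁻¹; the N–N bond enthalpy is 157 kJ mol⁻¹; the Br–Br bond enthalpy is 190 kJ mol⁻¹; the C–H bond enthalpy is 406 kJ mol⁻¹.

Bonds broken (reactants):
  Br–Br: 1 × 190 = 190
  C–C: 1 × 339 = 339
  C–H: 6 × 406 = 2436
  Σ(broken) = 2965 kJ
Bonds formed (products):
  C–Br: 1 × 279 = 279
  C–C: 1 × 339 = 339
  C–H: 5 × 406 = 2030
  H–Br: 1 × 353 = 353
  Σ(formed) = 3001 kJ
ΔH = Σ(broken) − Σ(formed) = 2965 − 3001 = −36 kJ

ΔH ≈ −36 kJ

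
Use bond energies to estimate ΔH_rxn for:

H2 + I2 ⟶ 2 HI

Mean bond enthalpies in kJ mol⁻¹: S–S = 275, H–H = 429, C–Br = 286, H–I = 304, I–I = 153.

Bonds broken (reactants):
  H–H: 1 × 429 = 429
  I–I: 1 × 153 = 153
  Σ(broken) = 582 kJ
Bonds formed (products):
  H–I: 2 × 304 = 608
  Σ(formed) = 608 kJ
ΔH = Σ(broken) − Σ(formed) = 582 − 608 = −26 kJ

ΔH ≈ −26 kJ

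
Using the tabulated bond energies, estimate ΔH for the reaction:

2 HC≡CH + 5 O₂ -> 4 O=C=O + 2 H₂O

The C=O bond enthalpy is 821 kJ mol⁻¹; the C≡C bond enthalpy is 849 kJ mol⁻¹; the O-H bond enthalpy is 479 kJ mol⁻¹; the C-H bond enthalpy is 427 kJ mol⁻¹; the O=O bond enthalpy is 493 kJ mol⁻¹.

ΔH ≈ −2613 kJ

Bonds broken (reactants):
  C≡C: 2 × 849 = 1698
  C-H: 4 × 427 = 1708
  O=O: 5 × 493 = 2465
  Σ(broken) = 5871 kJ
Bonds formed (products):
  C=O: 8 × 821 = 6568
  O-H: 4 × 479 = 1916
  Σ(formed) = 8484 kJ
ΔH = Σ(broken) − Σ(formed) = 5871 − 8484 = −2613 kJ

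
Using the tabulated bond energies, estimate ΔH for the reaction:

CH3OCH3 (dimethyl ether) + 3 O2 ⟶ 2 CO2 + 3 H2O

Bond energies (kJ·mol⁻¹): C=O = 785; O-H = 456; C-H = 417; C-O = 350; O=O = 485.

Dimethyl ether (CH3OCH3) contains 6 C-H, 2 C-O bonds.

ΔH ≈ −1219 kJ

Bonds broken (reactants):
  C-H: 6 × 417 = 2502
  C-O: 2 × 350 = 700
  O=O: 3 × 485 = 1455
  Σ(broken) = 4657 kJ
Bonds formed (products):
  C=O: 4 × 785 = 3140
  O-H: 6 × 456 = 2736
  Σ(formed) = 5876 kJ
ΔH = Σ(broken) − Σ(formed) = 4657 − 5876 = −1219 kJ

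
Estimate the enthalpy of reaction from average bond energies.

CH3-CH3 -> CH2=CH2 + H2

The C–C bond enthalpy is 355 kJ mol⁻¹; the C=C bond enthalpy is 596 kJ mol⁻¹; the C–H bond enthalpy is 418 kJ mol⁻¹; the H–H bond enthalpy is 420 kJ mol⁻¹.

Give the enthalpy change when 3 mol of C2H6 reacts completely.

ΔH = +525 kJ

Bonds broken (reactants):
  C–C: 1 × 355 = 355
  C–H: 6 × 418 = 2508
  Σ(broken) = 2863 kJ
Bonds formed (products):
  C–H: 4 × 418 = 1672
  C=C: 1 × 596 = 596
  H–H: 1 × 420 = 420
  Σ(formed) = 2688 kJ
ΔH = Σ(broken) − Σ(formed) = 2863 − 2688 = +175 kJ
For 3× the reaction as written: 3 × (+175) = +525 kJ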